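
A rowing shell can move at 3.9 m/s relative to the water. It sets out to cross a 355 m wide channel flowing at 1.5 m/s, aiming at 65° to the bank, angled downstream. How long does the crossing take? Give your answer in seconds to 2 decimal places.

100.44 s

The component of the rowing shell's velocity perpendicular to the bank is 3.9 × sin 65° = 3.535 m/s.
Only the cross-stream component determines the crossing time; the current contributes nothing perpendicular to the bank.
Time = 355 / 3.535 = 100.436 s.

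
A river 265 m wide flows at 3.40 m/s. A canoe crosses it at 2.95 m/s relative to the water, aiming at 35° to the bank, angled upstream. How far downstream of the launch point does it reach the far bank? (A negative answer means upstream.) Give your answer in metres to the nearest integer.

154 m

Perpendicular speed = 1.692 m/s; crossing time = 265 / 1.692 = 156.615 s.
Net downstream speed = 0.984 m/s.
Drift = 0.984 × 156.615 = 154.031 m (downstream).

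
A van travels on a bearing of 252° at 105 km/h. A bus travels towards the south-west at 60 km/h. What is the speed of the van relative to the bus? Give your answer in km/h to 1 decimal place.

Taking east as x and north as y: van velocity = (-99.861, -32.447) km/h; bus velocity = (-42.426, -42.426) km/h.
Velocity of van relative to bus = (-99.861, -32.447) − (-42.426, -42.426) = (-57.435, 9.980) km/h.
Magnitude = |(-57.435, 9.980)| = 58.295 km/h.

58.3 km/h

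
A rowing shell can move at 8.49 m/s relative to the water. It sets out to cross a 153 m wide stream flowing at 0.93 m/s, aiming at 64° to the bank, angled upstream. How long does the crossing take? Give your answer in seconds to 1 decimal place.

The component of the rowing shell's velocity perpendicular to the bank is 8.49 × sin 64° = 7.631 m/s.
The current is parallel to the bank, so it does not affect the crossing time.
Time = 153 / 7.631 = 20.050 s.

20.1 s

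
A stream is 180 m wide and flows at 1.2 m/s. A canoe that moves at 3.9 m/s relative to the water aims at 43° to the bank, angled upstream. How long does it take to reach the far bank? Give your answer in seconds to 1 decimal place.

The component of the canoe's velocity perpendicular to the bank is 3.9 × sin 43° = 2.660 m/s.
Only the cross-stream component determines the crossing time; the current contributes nothing perpendicular to the bank.
Time = 180 / 2.660 = 67.674 s.

67.7 s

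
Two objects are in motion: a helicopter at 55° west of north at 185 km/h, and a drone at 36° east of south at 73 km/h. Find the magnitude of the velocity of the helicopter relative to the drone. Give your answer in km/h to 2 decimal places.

255.13 km/h

Taking east as x and north as y: helicopter velocity = (-151.543, 106.112) km/h; drone velocity = (42.908, -59.058) km/h.
Velocity of helicopter relative to drone = (-151.543, 106.112) − (42.908, -59.058) = (-194.451, 165.170) km/h.
Magnitude = |(-194.451, 165.170)| = 255.132 km/h.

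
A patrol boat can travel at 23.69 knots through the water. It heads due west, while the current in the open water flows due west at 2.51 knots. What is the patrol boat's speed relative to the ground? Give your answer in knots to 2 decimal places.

26.20 knots

Taking east as x and north as y: velocity relative to the water = (-23.690, 0.000) knots; the water relative to ground = (-2.510, 0.000) knots.
Velocity relative to ground = (-23.690, 0.000) + (-2.510, 0.000) = (-26.200, 0.000) knots.
Speed = |(-26.200, 0.000)| = 26.200 knots.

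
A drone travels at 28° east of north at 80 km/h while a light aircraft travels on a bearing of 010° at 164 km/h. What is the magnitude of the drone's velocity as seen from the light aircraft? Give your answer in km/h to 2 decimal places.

91.33 km/h

Taking east as x and north as y: drone velocity = (37.558, 70.636) km/h; light aircraft velocity = (28.478, 161.508) km/h.
Velocity of drone relative to light aircraft = (37.558, 70.636) − (28.478, 161.508) = (9.079, -90.873) km/h.
Magnitude = |(9.079, -90.873)| = 91.325 km/h.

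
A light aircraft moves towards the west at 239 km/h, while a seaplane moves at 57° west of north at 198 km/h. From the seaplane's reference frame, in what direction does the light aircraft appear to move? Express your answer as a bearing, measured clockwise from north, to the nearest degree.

214°

Taking east as x and north as y: light aircraft velocity = (-239.000, 0.000) km/h; seaplane velocity = (-166.057, 107.839) km/h.
Velocity of light aircraft relative to seaplane = (-239.000, 0.000) − (-166.057, 107.839) = (-72.943, -107.839) km/h.
Bearing = atan2(-72.94, -107.84) = 214.07° clockwise from north.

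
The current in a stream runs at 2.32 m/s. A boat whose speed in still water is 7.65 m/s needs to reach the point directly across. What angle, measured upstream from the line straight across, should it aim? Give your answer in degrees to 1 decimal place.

To cancel the current, the upstream component of the boat's velocity must equal the flow: 7.65 sin θ = 2.32.
sin θ = 2.32 / 7.65 = 0.3033.
θ = arcsin(0.3033) = 17.654°.

17.7°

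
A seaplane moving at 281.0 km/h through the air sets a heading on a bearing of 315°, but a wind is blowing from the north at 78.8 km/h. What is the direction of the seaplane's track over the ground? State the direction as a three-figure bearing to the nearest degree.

Taking east as x and north as y: velocity relative to the air = (-198.697, 198.697) km/h; the air relative to ground = (0.000, -78.800) km/h.
Velocity relative to ground = (-198.697, 198.697) + (0.000, -78.800) = (-198.697, 119.897) km/h.
Bearing = atan2(-198.70, 119.90) = 301.11° clockwise from north.

301°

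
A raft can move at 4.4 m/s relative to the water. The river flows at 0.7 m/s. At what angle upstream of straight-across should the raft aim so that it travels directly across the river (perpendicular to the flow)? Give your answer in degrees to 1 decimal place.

To cancel the current, the upstream component of the raft's velocity must equal the flow: 4.4 sin θ = 0.7.
sin θ = 0.7 / 4.4 = 0.1591.
θ = arcsin(0.1591) = 9.154°.

9.2°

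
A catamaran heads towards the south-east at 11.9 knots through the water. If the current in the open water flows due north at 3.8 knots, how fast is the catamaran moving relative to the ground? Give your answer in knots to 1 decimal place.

Taking east as x and north as y: velocity relative to the water = (8.415, -8.415) knots; the water relative to ground = (0.000, 3.800) knots.
Velocity relative to ground = (8.415, -8.415) + (0.000, 3.800) = (8.415, -4.615) knots.
Speed = |(8.415, -4.615)| = 9.597 knots.

9.6 knots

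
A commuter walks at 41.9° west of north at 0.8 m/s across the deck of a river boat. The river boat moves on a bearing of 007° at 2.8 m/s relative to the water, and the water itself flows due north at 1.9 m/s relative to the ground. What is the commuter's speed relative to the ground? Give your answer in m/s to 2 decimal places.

5.28 m/s

In east/north components (m/s): commuter relative to river boat = (-0.534, 0.595); river boat relative to water = (0.341, 2.779); water relative to ground = (0.000, 1.900).
Sum = (-0.193, 5.275) m/s.
Speed = |(-0.193, 5.275)| = 5.278 m/s.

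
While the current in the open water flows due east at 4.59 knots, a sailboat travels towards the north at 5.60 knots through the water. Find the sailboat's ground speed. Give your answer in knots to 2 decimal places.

7.24 knots

Taking east as x and north as y: velocity relative to the water = (0.000, 5.600) knots; the water relative to ground = (4.590, 0.000) knots.
Velocity relative to ground = (0.000, 5.600) + (4.590, 0.000) = (4.590, 5.600) knots.
Speed = |(4.590, 5.600)| = 7.241 knots.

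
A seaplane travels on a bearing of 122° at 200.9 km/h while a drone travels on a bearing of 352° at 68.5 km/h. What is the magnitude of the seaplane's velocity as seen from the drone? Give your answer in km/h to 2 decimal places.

Taking east as x and north as y: seaplane velocity = (170.373, -106.461) km/h; drone velocity = (-9.533, 67.833) km/h.
Velocity of seaplane relative to drone = (170.373, -106.461) − (-9.533, 67.833) = (179.906, -174.294) km/h.
Magnitude = |(179.906, -174.294)| = 250.489 km/h.

250.49 km/h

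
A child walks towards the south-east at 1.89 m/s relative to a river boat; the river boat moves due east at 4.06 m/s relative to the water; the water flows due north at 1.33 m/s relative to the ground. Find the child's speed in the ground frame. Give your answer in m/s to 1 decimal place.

5.4 m/s

In east/north components (m/s): child relative to river boat = (1.336, -1.336); river boat relative to water = (4.060, 0.000); water relative to ground = (0.000, 1.330).
Sum = (5.396, -0.006) m/s.
Speed = |(5.396, -0.006)| = 5.396 m/s.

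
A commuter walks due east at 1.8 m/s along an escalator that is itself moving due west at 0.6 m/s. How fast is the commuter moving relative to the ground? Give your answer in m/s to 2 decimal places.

Taking east as x and north as y: escalator velocity = (-0.600, 0.000) m/s; commuter velocity relative to escalator = (1.800, 0.000) m/s.
Velocity relative to ground = (-0.600, 0.000) + (1.800, 0.000) = (1.200, 0.000) m/s.
Speed = |(1.200, 0.000)| = 1.200 m/s.

1.20 m/s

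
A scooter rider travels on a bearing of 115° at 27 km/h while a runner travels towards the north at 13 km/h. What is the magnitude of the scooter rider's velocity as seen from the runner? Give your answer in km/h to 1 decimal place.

Taking east as x and north as y: scooter rider velocity = (24.470, -11.411) km/h; runner velocity = (0.000, 13.000) km/h.
Velocity of scooter rider relative to runner = (24.470, -11.411) − (0.000, 13.000) = (24.470, -24.411) km/h.
Magnitude = |(24.470, -24.411)| = 34.564 km/h.

34.6 km/h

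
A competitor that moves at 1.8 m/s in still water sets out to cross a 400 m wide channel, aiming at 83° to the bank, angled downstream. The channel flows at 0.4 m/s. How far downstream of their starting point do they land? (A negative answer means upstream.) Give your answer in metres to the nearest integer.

Perpendicular speed = 1.787 m/s; crossing time = 400 / 1.787 = 223.891 s.
Net downstream speed = 0.619 m/s.
Drift = 0.619 × 223.891 = 138.670 m (downstream).

139 m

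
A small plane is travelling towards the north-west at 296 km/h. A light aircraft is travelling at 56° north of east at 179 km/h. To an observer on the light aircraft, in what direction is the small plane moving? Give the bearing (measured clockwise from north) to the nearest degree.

Taking east as x and north as y: small plane velocity = (-209.304, 209.304) km/h; light aircraft velocity = (100.096, 148.398) km/h.
Velocity of small plane relative to light aircraft = (-209.304, 209.304) − (100.096, 148.398) = (-309.399, 60.906) km/h.
Bearing = atan2(-309.40, 60.91) = 281.14° clockwise from north.

281°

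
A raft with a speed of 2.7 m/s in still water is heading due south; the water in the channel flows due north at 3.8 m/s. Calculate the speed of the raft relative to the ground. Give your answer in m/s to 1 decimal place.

Taking east as x and north as y: velocity relative to the water = (0.000, -2.700) m/s; the water relative to ground = (0.000, 3.800) m/s.
Velocity relative to ground = (0.000, -2.700) + (0.000, 3.800) = (0.000, 1.100) m/s.
Speed = |(0.000, 1.100)| = 1.100 m/s.

1.1 m/s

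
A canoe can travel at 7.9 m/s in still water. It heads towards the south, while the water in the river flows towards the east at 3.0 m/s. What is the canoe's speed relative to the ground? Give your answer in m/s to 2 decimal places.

8.45 m/s

Taking east as x and north as y: velocity relative to the water = (0.000, -7.900) m/s; the water relative to ground = (3.000, 0.000) m/s.
Velocity relative to ground = (0.000, -7.900) + (3.000, 0.000) = (3.000, -7.900) m/s.
Speed = |(3.000, -7.900)| = 8.450 m/s.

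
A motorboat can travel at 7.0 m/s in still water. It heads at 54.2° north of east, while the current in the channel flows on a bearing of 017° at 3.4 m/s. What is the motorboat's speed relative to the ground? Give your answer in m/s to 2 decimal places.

Taking east as x and north as y: velocity relative to the water = (4.095, 5.677) m/s; the water relative to ground = (0.994, 3.251) m/s.
Velocity relative to ground = (4.095, 5.677) + (0.994, 3.251) = (5.089, 8.929) m/s.
Speed = |(5.089, 8.929)| = 10.277 m/s.

10.28 m/s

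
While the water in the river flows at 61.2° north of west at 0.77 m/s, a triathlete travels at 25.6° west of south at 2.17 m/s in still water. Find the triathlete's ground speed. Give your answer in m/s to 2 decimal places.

Taking east as x and north as y: velocity relative to the water = (-0.938, -1.957) m/s; the water relative to ground = (-0.371, 0.675) m/s.
Velocity relative to ground = (-0.938, -1.957) + (-0.371, 0.675) = (-1.309, -1.282) m/s.
Speed = |(-1.309, -1.282)| = 1.832 m/s.

1.83 m/s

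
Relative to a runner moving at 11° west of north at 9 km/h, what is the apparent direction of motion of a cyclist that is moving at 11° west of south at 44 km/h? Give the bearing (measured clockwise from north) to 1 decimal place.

Taking east as x and north as y: cyclist velocity = (-8.396, -43.192) km/h; runner velocity = (-1.717, 8.835) km/h.
Velocity of cyclist relative to runner = (-8.396, -43.192) − (-1.717, 8.835) = (-6.678, -52.026) km/h.
Bearing = atan2(-6.68, -52.03) = 187.31° clockwise from north.

187.3°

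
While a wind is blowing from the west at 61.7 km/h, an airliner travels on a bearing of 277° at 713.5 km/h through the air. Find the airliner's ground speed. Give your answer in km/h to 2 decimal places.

Taking east as x and north as y: velocity relative to the air = (-708.182, 86.954) km/h; the air relative to ground = (61.700, 0.000) km/h.
Velocity relative to ground = (-708.182, 86.954) + (61.700, 0.000) = (-646.482, 86.954) km/h.
Speed = |(-646.482, 86.954)| = 652.303 km/h.

652.30 km/h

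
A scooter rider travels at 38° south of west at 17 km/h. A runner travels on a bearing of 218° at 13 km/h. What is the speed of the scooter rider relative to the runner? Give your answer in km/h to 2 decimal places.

Taking east as x and north as y: scooter rider velocity = (-13.396, -10.466) km/h; runner velocity = (-8.004, -10.244) km/h.
Velocity of scooter rider relative to runner = (-13.396, -10.466) − (-8.004, -10.244) = (-5.393, -0.222) km/h.
Magnitude = |(-5.393, -0.222)| = 5.397 km/h.

5.40 km/h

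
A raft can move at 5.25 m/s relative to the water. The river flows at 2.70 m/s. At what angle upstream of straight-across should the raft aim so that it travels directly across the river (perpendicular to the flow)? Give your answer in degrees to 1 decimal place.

To cancel the current, the upstream component of the raft's velocity must equal the flow: 5.25 sin θ = 2.70.
sin θ = 2.70 / 5.25 = 0.5143.
θ = arcsin(0.5143) = 30.950°.

30.9°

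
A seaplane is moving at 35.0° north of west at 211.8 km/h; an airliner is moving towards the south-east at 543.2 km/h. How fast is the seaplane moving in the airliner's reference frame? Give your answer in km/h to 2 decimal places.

752.68 km/h

Taking east as x and north as y: seaplane velocity = (-173.496, 121.483) km/h; airliner velocity = (384.100, -384.100) km/h.
Velocity of seaplane relative to airliner = (-173.496, 121.483) − (384.100, -384.100) = (-557.597, 505.584) km/h.
Magnitude = |(-557.597, 505.584)| = 752.681 km/h.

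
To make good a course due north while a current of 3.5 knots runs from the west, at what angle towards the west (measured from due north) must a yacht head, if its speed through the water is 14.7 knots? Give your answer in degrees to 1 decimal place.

13.8°

The current pushes perpendicular to the desired track; the heading must have a component into the current equal to 3.5 knots: 14.7 sin θ = 3.5.
sin θ = 0.2381, so θ = 13.774°.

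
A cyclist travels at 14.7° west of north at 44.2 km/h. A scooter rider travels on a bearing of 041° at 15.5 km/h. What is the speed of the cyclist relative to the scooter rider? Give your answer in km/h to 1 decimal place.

37.7 km/h

Taking east as x and north as y: cyclist velocity = (-11.216, 42.753) km/h; scooter rider velocity = (10.169, 11.698) km/h.
Velocity of cyclist relative to scooter rider = (-11.216, 42.753) − (10.169, 11.698) = (-21.385, 31.055) km/h.
Magnitude = |(-21.385, 31.055)| = 37.706 km/h.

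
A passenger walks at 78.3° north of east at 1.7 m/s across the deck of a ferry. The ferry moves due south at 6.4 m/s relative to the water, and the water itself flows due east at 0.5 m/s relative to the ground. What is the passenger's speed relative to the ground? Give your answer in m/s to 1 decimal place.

In east/north components (m/s): passenger relative to ferry = (0.345, 1.665); ferry relative to water = (0.000, -6.400); water relative to ground = (0.500, 0.000).
Sum = (0.845, -4.735) m/s.
Speed = |(0.845, -4.735)| = 4.810 m/s.

4.8 m/s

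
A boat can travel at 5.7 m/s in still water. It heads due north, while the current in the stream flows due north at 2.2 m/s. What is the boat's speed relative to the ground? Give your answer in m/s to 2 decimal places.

7.90 m/s

Taking east as x and north as y: velocity relative to the water = (0.000, 5.700) m/s; the water relative to ground = (0.000, 2.200) m/s.
Velocity relative to ground = (0.000, 5.700) + (0.000, 2.200) = (0.000, 7.900) m/s.
Speed = |(0.000, 7.900)| = 7.900 m/s.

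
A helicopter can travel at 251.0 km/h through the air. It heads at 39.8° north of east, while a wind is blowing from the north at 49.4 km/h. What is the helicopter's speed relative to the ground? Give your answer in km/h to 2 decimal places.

Taking east as x and north as y: velocity relative to the air = (192.839, 160.668) km/h; the air relative to ground = (0.000, -49.400) km/h.
Velocity relative to ground = (192.839, 160.668) + (0.000, -49.400) = (192.839, 111.268) km/h.
Speed = |(192.839, 111.268)| = 222.637 km/h.

222.64 km/h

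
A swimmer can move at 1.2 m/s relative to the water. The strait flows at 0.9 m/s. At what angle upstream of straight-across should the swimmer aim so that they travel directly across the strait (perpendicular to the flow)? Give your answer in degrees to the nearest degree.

49°

To cancel the current, the upstream component of the swimmer's velocity must equal the flow: 1.2 sin θ = 0.9.
sin θ = 0.9 / 1.2 = 0.7500.
θ = arcsin(0.7500) = 48.590°.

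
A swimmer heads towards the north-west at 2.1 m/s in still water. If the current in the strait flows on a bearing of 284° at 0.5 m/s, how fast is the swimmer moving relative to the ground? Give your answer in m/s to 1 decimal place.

Taking east as x and north as y: velocity relative to the water = (-1.485, 1.485) m/s; the water relative to ground = (-0.485, 0.121) m/s.
Velocity relative to ground = (-1.485, 1.485) + (-0.485, 0.121) = (-1.970, 1.606) m/s.
Speed = |(-1.970, 1.606)| = 2.542 m/s.

2.5 m/s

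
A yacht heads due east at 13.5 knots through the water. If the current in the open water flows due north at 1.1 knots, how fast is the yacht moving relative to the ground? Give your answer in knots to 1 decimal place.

Taking east as x and north as y: velocity relative to the water = (13.500, 0.000) knots; the water relative to ground = (0.000, 1.100) knots.
Velocity relative to ground = (13.500, 0.000) + (0.000, 1.100) = (13.500, 1.100) knots.
Speed = |(13.500, 1.100)| = 13.545 knots.

13.5 knots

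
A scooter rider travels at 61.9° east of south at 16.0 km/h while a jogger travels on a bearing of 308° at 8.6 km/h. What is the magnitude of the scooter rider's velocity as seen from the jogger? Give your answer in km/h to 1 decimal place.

24.5 km/h

Taking east as x and north as y: scooter rider velocity = (14.114, -7.536) km/h; jogger velocity = (-6.777, 5.295) km/h.
Velocity of scooter rider relative to jogger = (14.114, -7.536) − (-6.777, 5.295) = (20.891, -12.831) km/h.
Magnitude = |(20.891, -12.831)| = 24.517 km/h.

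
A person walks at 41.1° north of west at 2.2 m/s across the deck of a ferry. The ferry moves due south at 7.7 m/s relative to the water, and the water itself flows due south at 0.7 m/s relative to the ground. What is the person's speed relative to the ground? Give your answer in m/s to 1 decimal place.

7.1 m/s

In east/north components (m/s): person relative to ferry = (-1.658, 1.446); ferry relative to water = (0.000, -7.700); water relative to ground = (0.000, -0.700).
Sum = (-1.658, -6.954) m/s.
Speed = |(-1.658, -6.954)| = 7.149 m/s.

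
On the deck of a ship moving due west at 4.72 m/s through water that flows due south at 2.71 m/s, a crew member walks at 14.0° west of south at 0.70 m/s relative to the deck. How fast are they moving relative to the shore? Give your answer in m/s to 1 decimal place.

In east/north components (m/s): crew member relative to ship = (-0.169, -0.679); ship relative to water = (-4.720, 0.000); water relative to ground = (0.000, -2.710).
Sum = (-4.889, -3.389) m/s.
Speed = |(-4.889, -3.389)| = 5.949 m/s.

5.9 m/s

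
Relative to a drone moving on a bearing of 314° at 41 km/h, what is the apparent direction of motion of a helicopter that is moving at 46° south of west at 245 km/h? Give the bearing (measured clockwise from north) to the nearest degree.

Taking east as x and north as y: helicopter velocity = (-170.191, -176.238) km/h; drone velocity = (-29.493, 28.481) km/h.
Velocity of helicopter relative to drone = (-170.191, -176.238) − (-29.493, 28.481) = (-140.698, -204.719) km/h.
Bearing = atan2(-140.70, -204.72) = 214.50° clockwise from north.

214°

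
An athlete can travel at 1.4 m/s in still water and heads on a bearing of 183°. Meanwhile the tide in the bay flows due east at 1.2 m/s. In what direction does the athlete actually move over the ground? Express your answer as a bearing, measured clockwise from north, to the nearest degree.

Taking east as x and north as y: velocity relative to the water = (-0.073, -1.398) m/s; the water relative to ground = (1.200, 0.000) m/s.
Velocity relative to ground = (-0.073, -1.398) + (1.200, 0.000) = (1.127, -1.398) m/s.
Bearing = atan2(1.13, -1.40) = 141.13° clockwise from north.

141°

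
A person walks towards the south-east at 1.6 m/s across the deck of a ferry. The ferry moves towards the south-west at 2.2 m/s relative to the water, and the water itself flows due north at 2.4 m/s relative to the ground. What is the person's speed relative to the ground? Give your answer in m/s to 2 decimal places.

In east/north components (m/s): person relative to ferry = (1.131, -1.131); ferry relative to water = (-1.556, -1.556); water relative to ground = (0.000, 2.400).
Sum = (-0.424, -0.287) m/s.
Speed = |(-0.424, -0.287)| = 0.512 m/s.

0.51 m/s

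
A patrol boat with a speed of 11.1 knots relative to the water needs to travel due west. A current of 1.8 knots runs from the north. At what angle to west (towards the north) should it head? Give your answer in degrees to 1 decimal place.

The current pushes perpendicular to the desired track; the heading must have a component into the current equal to 1.8 knots: 11.1 sin θ = 1.8.
sin θ = 0.1622, so θ = 9.332°.

9.3°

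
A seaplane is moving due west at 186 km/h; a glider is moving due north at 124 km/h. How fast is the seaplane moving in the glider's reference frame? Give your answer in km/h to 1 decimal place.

223.5 km/h

Taking east as x and north as y: seaplane velocity = (-186.000, 0.000) km/h; glider velocity = (0.000, 124.000) km/h.
Velocity of seaplane relative to glider = (-186.000, 0.000) − (0.000, 124.000) = (-186.000, -124.000) km/h.
Magnitude = |(-186.000, -124.000)| = 223.544 km/h.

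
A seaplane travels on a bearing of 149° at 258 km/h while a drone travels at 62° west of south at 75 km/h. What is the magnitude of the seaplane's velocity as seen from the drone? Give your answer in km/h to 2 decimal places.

272.42 km/h

Taking east as x and north as y: seaplane velocity = (132.880, -221.149) km/h; drone velocity = (-66.221, -35.210) km/h.
Velocity of seaplane relative to drone = (132.880, -221.149) − (-66.221, -35.210) = (199.101, -185.939) km/h.
Magnitude = |(199.101, -185.939)| = 272.423 km/h.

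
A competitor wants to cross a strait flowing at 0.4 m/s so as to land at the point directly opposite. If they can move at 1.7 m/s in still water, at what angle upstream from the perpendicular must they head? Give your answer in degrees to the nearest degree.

14°

To cancel the current, the upstream component of the competitor's velocity must equal the flow: 1.7 sin θ = 0.4.
sin θ = 0.4 / 1.7 = 0.2353.
θ = arcsin(0.2353) = 13.609°.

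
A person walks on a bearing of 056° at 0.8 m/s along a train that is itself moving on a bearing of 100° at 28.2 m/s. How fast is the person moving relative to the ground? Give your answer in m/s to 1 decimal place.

28.8 m/s

Taking east as x and north as y: train velocity = (27.772, -4.897) m/s; person velocity relative to train = (0.663, 0.447) m/s.
Velocity relative to ground = (27.772, -4.897) + (0.663, 0.447) = (28.435, -4.450) m/s.
Speed = |(28.435, -4.450)| = 28.781 m/s.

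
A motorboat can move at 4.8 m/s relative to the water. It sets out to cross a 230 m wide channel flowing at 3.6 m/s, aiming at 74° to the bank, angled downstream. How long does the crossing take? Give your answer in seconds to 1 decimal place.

49.8 s

The component of the motorboat's velocity perpendicular to the bank is 4.8 × sin 74° = 4.614 m/s.
The current is parallel to the bank, so it does not affect the crossing time.
Time = 230 / 4.614 = 49.848 s.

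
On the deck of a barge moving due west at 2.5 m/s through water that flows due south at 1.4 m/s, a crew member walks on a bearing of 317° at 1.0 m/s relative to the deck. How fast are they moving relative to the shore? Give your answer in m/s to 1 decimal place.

3.3 m/s

In east/north components (m/s): crew member relative to barge = (-0.682, 0.731); barge relative to water = (-2.500, 0.000); water relative to ground = (0.000, -1.400).
Sum = (-3.182, -0.669) m/s.
Speed = |(-3.182, -0.669)| = 3.251 m/s.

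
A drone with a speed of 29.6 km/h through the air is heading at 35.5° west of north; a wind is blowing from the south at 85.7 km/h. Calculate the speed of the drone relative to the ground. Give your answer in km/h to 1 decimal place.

111.1 km/h

Taking east as x and north as y: velocity relative to the air = (-17.189, 24.098) km/h; the air relative to ground = (0.000, 85.700) km/h.
Velocity relative to ground = (-17.189, 24.098) + (0.000, 85.700) = (-17.189, 109.798) km/h.
Speed = |(-17.189, 109.798)| = 111.135 km/h.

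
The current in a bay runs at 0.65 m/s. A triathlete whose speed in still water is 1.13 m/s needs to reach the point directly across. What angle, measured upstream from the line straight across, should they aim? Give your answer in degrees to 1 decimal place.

35.1°

To cancel the current, the upstream component of the triathlete's velocity must equal the flow: 1.13 sin θ = 0.65.
sin θ = 0.65 / 1.13 = 0.5752.
θ = arcsin(0.5752) = 35.115°.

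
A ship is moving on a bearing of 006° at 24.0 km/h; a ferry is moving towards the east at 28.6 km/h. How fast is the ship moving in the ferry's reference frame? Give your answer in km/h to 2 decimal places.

Taking east as x and north as y: ship velocity = (2.509, 23.869) km/h; ferry velocity = (28.600, 0.000) km/h.
Velocity of ship relative to ferry = (2.509, 23.869) − (28.600, 0.000) = (-26.091, 23.869) km/h.
Magnitude = |(-26.091, 23.869)| = 35.362 km/h.

35.36 km/h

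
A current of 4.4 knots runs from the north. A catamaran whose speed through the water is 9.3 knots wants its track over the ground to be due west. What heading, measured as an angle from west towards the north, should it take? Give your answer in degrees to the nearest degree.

The current pushes perpendicular to the desired track; the heading must have a component into the current equal to 4.4 knots: 9.3 sin θ = 4.4.
sin θ = 0.4731, so θ = 28.237°.

28°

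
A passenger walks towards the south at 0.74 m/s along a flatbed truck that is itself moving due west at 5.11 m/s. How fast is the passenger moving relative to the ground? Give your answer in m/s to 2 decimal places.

5.16 m/s

Taking east as x and north as y: flatbed truck velocity = (-5.110, 0.000) m/s; passenger velocity relative to flatbed truck = (0.000, -0.740) m/s.
Velocity relative to ground = (-5.110, 0.000) + (0.000, -0.740) = (-5.110, -0.740) m/s.
Speed = |(-5.110, -0.740)| = 5.163 m/s.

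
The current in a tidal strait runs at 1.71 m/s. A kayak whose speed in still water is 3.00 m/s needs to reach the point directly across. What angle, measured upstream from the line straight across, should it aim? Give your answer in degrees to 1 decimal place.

To cancel the current, the upstream component of the kayak's velocity must equal the flow: 3.00 sin θ = 1.71.
sin θ = 1.71 / 3.00 = 0.5700.
θ = arcsin(0.5700) = 34.750°.

34.8°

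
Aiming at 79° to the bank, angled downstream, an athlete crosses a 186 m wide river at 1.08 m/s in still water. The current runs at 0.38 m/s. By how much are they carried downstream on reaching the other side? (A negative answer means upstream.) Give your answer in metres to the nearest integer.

Perpendicular speed = 1.060 m/s; crossing time = 186 / 1.060 = 175.446 s.
Net downstream speed = 0.586 m/s.
Drift = 0.586 × 175.446 = 102.824 m (downstream).

103 m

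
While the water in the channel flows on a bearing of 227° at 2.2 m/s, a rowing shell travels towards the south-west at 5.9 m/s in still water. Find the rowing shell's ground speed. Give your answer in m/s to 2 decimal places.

Taking east as x and north as y: velocity relative to the water = (-4.172, -4.172) m/s; the water relative to ground = (-1.609, -1.500) m/s.
Velocity relative to ground = (-4.172, -4.172) + (-1.609, -1.500) = (-5.781, -5.672) m/s.
Speed = |(-5.781, -5.672)| = 8.099 m/s.

8.10 m/s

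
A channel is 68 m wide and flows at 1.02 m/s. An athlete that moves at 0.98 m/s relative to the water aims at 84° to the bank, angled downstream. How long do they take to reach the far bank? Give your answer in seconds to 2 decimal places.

The component of the athlete's velocity perpendicular to the bank is 0.98 × sin 84° = 0.975 m/s.
The current is parallel to the bank, so it does not affect the crossing time.
Time = 68 / 0.975 = 69.770 s.

69.77 s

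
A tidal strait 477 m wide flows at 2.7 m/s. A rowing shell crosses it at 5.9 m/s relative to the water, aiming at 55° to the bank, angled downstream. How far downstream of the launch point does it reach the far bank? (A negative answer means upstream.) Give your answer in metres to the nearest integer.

600 m

Perpendicular speed = 4.833 m/s; crossing time = 477 / 4.833 = 98.697 s.
Net downstream speed = 6.084 m/s.
Drift = 6.084 × 98.697 = 600.480 m (downstream).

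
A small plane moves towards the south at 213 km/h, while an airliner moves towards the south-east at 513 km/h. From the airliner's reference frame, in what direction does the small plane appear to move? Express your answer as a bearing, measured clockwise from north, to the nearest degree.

Taking east as x and north as y: small plane velocity = (0.000, -213.000) km/h; airliner velocity = (362.746, -362.746) km/h.
Velocity of small plane relative to airliner = (0.000, -213.000) − (362.746, -362.746) = (-362.746, 149.746) km/h.
Bearing = atan2(-362.75, 149.75) = 292.43° clockwise from north.

292°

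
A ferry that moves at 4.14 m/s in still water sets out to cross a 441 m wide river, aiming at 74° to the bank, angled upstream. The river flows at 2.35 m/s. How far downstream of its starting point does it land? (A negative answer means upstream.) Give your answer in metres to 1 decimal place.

134.0 m

Perpendicular speed = 3.980 m/s; crossing time = 441 / 3.980 = 110.815 s.
Net downstream speed = 1.209 m/s.
Drift = 1.209 × 110.815 = 133.959 m (downstream).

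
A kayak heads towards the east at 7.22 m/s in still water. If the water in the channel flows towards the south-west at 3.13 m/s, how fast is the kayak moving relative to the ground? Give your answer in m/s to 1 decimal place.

5.5 m/s

Taking east as x and north as y: velocity relative to the water = (7.220, 0.000) m/s; the water relative to ground = (-2.213, -2.213) m/s.
Velocity relative to ground = (7.220, 0.000) + (-2.213, -2.213) = (5.007, -2.213) m/s.
Speed = |(5.007, -2.213)| = 5.474 m/s.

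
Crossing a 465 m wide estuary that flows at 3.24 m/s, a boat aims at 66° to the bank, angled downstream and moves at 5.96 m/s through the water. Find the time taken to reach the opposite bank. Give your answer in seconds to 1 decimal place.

85.4 s

The component of the boat's velocity perpendicular to the bank is 5.96 × sin 66° = 5.445 m/s.
The current is parallel to the bank, so it does not affect the crossing time.
Time = 465 / 5.445 = 85.404 s.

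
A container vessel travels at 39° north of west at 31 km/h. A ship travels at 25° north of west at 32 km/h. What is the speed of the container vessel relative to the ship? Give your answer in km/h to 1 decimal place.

Taking east as x and north as y: container vessel velocity = (-24.092, 19.509) km/h; ship velocity = (-29.002, 13.524) km/h.
Velocity of container vessel relative to ship = (-24.092, 19.509) − (-29.002, 13.524) = (4.910, 5.985) km/h.
Magnitude = |(4.910, 5.985)| = 7.742 km/h.

7.7 km/h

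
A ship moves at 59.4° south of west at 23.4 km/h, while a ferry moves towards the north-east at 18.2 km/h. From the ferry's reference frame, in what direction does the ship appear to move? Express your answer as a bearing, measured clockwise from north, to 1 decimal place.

Taking east as x and north as y: ship velocity = (-11.912, -20.141) km/h; ferry velocity = (12.869, 12.869) km/h.
Velocity of ship relative to ferry = (-11.912, -20.141) − (12.869, 12.869) = (-24.781, -33.011) km/h.
Bearing = atan2(-24.78, -33.01) = 216.90° clockwise from north.

216.9°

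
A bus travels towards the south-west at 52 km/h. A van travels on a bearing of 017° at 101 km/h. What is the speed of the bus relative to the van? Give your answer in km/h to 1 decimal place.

148.9 km/h

Taking east as x and north as y: bus velocity = (-36.770, -36.770) km/h; van velocity = (29.530, 96.587) km/h.
Velocity of bus relative to van = (-36.770, -36.770) − (29.530, 96.587) = (-66.299, -133.356) km/h.
Magnitude = |(-66.299, -133.356)| = 148.928 km/h.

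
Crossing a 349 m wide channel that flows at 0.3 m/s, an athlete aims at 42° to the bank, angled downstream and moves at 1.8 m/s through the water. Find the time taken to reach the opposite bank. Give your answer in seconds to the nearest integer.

290 s

The component of the athlete's velocity perpendicular to the bank is 1.8 × sin 42° = 1.204 m/s.
The current is parallel to the bank, so it does not affect the crossing time.
Time = 349 / 1.204 = 289.762 s.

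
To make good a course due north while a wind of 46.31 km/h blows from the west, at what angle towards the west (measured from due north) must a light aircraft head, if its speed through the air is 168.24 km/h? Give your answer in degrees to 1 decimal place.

The wind pushes perpendicular to the desired track; the heading must have a component into the wind equal to 46.31 km/h: 168.24 sin θ = 46.31.
sin θ = 0.2753, so θ = 15.978°.

16.0°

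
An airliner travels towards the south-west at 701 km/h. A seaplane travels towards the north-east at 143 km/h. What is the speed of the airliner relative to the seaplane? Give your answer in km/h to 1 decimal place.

844.0 km/h

Taking east as x and north as y: airliner velocity = (-495.682, -495.682) km/h; seaplane velocity = (101.116, 101.116) km/h.
Velocity of airliner relative to seaplane = (-495.682, -495.682) − (101.116, 101.116) = (-596.798, -596.798) km/h.
Magnitude = |(-596.798, -596.798)| = 844.000 km/h.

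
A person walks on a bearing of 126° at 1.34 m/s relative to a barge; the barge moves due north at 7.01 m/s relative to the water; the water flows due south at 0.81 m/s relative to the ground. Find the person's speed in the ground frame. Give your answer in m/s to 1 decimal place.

In east/north components (m/s): person relative to barge = (1.084, -0.788); barge relative to water = (0.000, 7.010); water relative to ground = (0.000, -0.810).
Sum = (1.084, 5.412) m/s.
Speed = |(1.084, 5.412)| = 5.520 m/s.

5.5 m/s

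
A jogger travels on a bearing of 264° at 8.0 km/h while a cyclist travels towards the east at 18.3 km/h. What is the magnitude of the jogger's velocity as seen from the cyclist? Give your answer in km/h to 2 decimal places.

Taking east as x and north as y: jogger velocity = (-7.956, -0.836) km/h; cyclist velocity = (18.300, 0.000) km/h.
Velocity of jogger relative to cyclist = (-7.956, -0.836) − (18.300, 0.000) = (-26.256, -0.836) km/h.
Magnitude = |(-26.256, -0.836)| = 26.269 km/h.

26.27 km/h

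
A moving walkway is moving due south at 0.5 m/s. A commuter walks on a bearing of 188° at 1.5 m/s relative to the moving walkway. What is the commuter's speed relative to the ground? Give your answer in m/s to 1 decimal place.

2.0 m/s

Taking east as x and north as y: moving walkway velocity = (0.000, -0.500) m/s; commuter velocity relative to moving walkway = (-0.209, -1.485) m/s.
Velocity relative to ground = (0.000, -0.500) + (-0.209, -1.485) = (-0.209, -1.985) m/s.
Speed = |(-0.209, -1.985)| = 1.996 m/s.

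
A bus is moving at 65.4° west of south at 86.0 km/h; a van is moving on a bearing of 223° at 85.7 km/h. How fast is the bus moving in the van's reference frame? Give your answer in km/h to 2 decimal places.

33.35 km/h

Taking east as x and north as y: bus velocity = (-78.194, -35.800) km/h; van velocity = (-58.447, -62.677) km/h.
Velocity of bus relative to van = (-78.194, -35.800) − (-58.447, -62.677) = (-19.747, 26.877) km/h.
Magnitude = |(-19.747, 26.877)| = 33.351 km/h.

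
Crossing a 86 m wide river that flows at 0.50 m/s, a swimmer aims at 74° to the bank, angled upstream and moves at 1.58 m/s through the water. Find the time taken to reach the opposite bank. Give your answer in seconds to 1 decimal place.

The component of the swimmer's velocity perpendicular to the bank is 1.58 × sin 74° = 1.519 m/s.
The current is parallel to the bank, so it does not affect the crossing time.
Time = 86 / 1.519 = 56.624 s.

56.6 s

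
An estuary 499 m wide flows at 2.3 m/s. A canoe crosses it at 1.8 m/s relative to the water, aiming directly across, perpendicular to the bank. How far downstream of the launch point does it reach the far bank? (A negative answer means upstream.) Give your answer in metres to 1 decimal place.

637.6 m

Perpendicular speed = 1.800 m/s; crossing time = 499 / 1.800 = 277.222 s.
Net downstream speed = 2.300 m/s.
Drift = 2.300 × 277.222 = 637.611 m (downstream).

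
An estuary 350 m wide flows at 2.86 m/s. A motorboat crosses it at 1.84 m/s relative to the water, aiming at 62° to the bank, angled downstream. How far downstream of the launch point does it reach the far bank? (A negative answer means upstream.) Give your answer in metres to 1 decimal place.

802.2 m

Perpendicular speed = 1.625 m/s; crossing time = 350 / 1.625 = 215.435 s.
Net downstream speed = 3.724 m/s.
Drift = 3.724 × 215.435 = 802.241 m (downstream).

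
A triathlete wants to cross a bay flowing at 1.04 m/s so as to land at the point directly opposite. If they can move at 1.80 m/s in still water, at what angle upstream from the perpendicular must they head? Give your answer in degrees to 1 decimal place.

To cancel the current, the upstream component of the triathlete's velocity must equal the flow: 1.80 sin θ = 1.04.
sin θ = 1.04 / 1.80 = 0.5778.
θ = arcsin(0.5778) = 35.294°.

35.3°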